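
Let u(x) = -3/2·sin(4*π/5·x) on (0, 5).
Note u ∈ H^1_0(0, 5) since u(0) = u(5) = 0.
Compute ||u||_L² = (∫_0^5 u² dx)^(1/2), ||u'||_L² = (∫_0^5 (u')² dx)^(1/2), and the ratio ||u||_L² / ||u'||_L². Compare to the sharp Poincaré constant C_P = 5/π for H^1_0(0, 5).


||u||_L² / ||u'||_L² = 5/(4*π) < C_P = 5/π.

u(x) = -3/2·sin(4*π/5·x), so u'(x) = -6*π*cos(4*π*x/5)/5.
Writing u(x) = A·sin(kπx/L) with A = -3/2 and k = 4, use ∫_0^L sin²(kπx/L) dx = L/2 and ∫_0^L cos²(kπx/L) dx = L/2.
u² = 9/4·sin²(4*π/5·x) and (u')² = 36*π^2/25·cos²(4*π/5·x), and each of sin², cos² integrates to L/2 = 5/2 over (0, 5).
∫_0^5 u² dx = 45/8, so ||u||_L² = 3*sqrt(10)/4.
∫_0^5 (u')² dx = 18*π^2/5, so ||u'||_L² = 3*sqrt(10)*π/5.
Ratio ||u||_L² / ||u'||_L² = 5/(4*π).
Sharp Poincaré constant on H^1_0(0, 5) is C_P = L/π = 5/π, achieved by sin(π/5·x).
This is the k = 4 harmonic; the ratio L/(kπ) is strictly less than C_P = L/π, consistent with the sharp inequality ||u||_L² ≤ C_P ||u'||_L².


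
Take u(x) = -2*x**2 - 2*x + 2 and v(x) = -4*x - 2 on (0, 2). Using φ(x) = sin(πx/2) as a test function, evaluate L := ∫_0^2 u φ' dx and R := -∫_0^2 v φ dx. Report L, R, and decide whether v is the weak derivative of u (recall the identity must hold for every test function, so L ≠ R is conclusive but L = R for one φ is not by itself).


LHS = 24/π, RHS = 24/π. Yes, v = u' weakly.

u(x) = -2*x**2 - 2*x + 2, classical derivative u'(x) = -4*x - 2.
φ(x) = sin(πx/2), so φ'(x) = π*cos(π*x/2)/2.
Note φ(0) = φ(2) = 0, so the boundary term u·φ vanishes.
LHS = ∫_0^2 u(x) φ'(x) dx = ∫_0^2 (-π*x^2*cos(π*x/2) - π*x*cos(π*x/2) + π*cos(π*x/2)) dx. Term by term:
  ∫_0^2 π*cos(π*x/2) dx = 0;  ∫_0^2 -π*x*cos(π*x/2) dx = 8/π;  ∫_0^2 -π*x^2*cos(π*x/2) dx = 16/π.
Sum: 0 + 8/π + 16/π = 24/π.
So LHS = 24/π.
∫_0^2 v(x) φ(x) dx = ∫_0^2 (-4*x*sin(π*x/2) - 2*sin(π*x/2)) dx. Term by term:
  ∫_0^2 -2*sin(π*x/2) dx = -8/π;  ∫_0^2 -4*x*sin(π*x/2) dx = -16/π.
Sum: -8/π − 16/π = -24/π.
So RHS = -∫_0^2 v(x) φ(x) dx = 24/π.
LHS = RHS, so the identity holds for this test φ.
Moreover u is smooth here and v(x) = u'(x) = -4*x - 2 pointwise, so the identity holds for every test function. Hence v is the weak derivative of u.


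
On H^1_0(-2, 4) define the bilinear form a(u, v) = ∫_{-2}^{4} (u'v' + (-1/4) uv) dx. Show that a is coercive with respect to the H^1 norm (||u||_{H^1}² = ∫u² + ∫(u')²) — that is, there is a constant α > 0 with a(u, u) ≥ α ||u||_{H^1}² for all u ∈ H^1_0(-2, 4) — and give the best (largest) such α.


α = (-9 + π^2)/(π^2 + 36)

Coercivity of a(·,·) on H^1_0(-2, 4) means a(u, u) ≥ α ||u||_{H^1}² for every u ∈ H^1_0.
The interval has length L = 6, and Poincaré/coercivity depend only on L. Here a(u, u) = ∫(u')² + (-1/4)·∫u².
Here c = -1/4 < 0 with |c| < (π/L)² = π^2/36, so coercivity still holds. The condition a(u,u) ≥ α||u||_{H^1}² reads (1−α)∫(u')² ≥ (α−c)∫u². Any admissible α is ≤ 1 (rapidly oscillating u have ∫u²/∫(u')² → 0), and α = 1 would force 0 ≥ (1−c)∫u², impossible since c < 1; so 1−α > 0. By the sharp Poincaré inequality on H^1_0 of an interval of length L, ∫(u')² ≥ (π/L)²∫u² with equality for the first sine mode sin(π(x−x₀)/L) (x₀ the left endpoint), so the inequality holds for all u iff (1−α)(π/L)² ≥ α − c, i.e. α ≤ ((π/L)² + c)/((π/L)² + 1) = (1 + c(L/π)²)/(1 + (L/π)²). (Direct route, valid since c ≤ 0: Poincaré gives c∫u² ≥ c(L/π)²∫(u')², so a(u,u) ≥ (1 + c(L/π)²)∫(u')², while ||u||_{H^1}² ≤ (1 + (L/π)²)∫(u')²; dividing yields the same α.) With (π/L)² = π^2/36 and c = -1/4, the largest admissible constant is α = ((π/L)² + c)/((π/L)² + 1).
Simplifying, α = (-9 + π^2)/(π^2 + 36).


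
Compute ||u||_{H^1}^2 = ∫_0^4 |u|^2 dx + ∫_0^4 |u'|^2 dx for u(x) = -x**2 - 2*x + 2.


||u||_{H^1}^2 = 8672/15

The H^1 norm (squared) on an interval (0, L) is
  ||u||_{H^1}^2 = ∫_0^L u(x)^2 dx + ∫_0^L u'(x)^2 dx.
Compute u'(x) = -2*x - 2.
Then u(x)^2 = x**4 + 4*x**3 - 8*x + 4 and u'(x)^2 = 4*x**2 + 8*x + 4.
Integrate each monomial from 0 to 4 using ∫_0^4 c·x^n dx = c·4^(n+1)/(n+1):
  ∫_0^4 u(x)^2 dx = ∫_0^4 (x^4 + 4*x^3 - 8*x + 4) dx. Term by term:
    ∫_0^4 x^4 dx = 1024/5;  ∫_0^4 4*x^3 dx = 256;  ∫_0^4 -8*x dx = -64;
    ∫_0^4 4 dx = 16.
  Sum: 1024/5 + 256 − 64 + 16 = 2064/5.
  ∫_0^4 u'(x)^2 dx = ∫_0^4 (4*x^2 + 8*x + 4) dx. Term by term:
    ∫_0^4 4*x^2 dx = 256/3;  ∫_0^4 8*x dx = 64;  ∫_0^4 4 dx = 16.
  Sum: 256/3 + 64 + 16 = 496/3.
Adding: ||u||_{H^1}^2 = 2064/5 + 496/3 = 8672/15.


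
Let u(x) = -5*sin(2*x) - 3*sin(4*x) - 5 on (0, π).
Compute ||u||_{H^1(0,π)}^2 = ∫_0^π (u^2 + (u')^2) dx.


||u||_{H^1(0,π)}^2 = 164*π

u'(x) = -10*cos(2*x) - 12*cos(4*x).
Expand u² and (u')² and integrate term by term on (0, π), using: for integers n ≥ 1, ∫_0^π sin²(nx) dx = ∫_0^π cos²(nx) dx = π/2; for n ≠ n', ∫_0^π sin(nx)sin(n'x) dx = ∫_0^π cos(nx)cos(n'x) dx = 0; and by product-to-sum, ∫_0^π sin(nx)cos(n'x) dx = ½∫_0^π [sin((n+n')x) + sin((n−n')x)] dx, which is 0 when n+n' is even and 2n/(n²−n'²) when n+n' is odd (it need not vanish on (0, π)). For the constant mode: ∫_0^π 1 dx = π, ∫_0^π cos(nx) dx = 0, ∫_0^π sin(nx) dx = (1−(−1)^n)/n.
  u² squared terms: (-5)²·∫1 dx = 25·π = 25*π;  (-5)²·∫sin(2x)² dx = 25·π/2 = 25*π/2;  (-3)²·∫sin(4x)² dx = 9·π/2 = 9*π/2.
  u² cross terms: 2·(-5)·(-5)·∫1·sin(2x) dx = 50·(0) = 0;  2·(-5)·(-3)·∫1·sin(4x) dx = 30·(0) = 0;  2·(-5)·(-3)·∫sin(2x)·sin(4x) dx = 30·(0) = 0.
  So ∫_0^π u² dx = 25*π + 25*π/2 + 9*π/2 + 0 + 0 + 0 = 42*π.
  (u')² squared terms: (-12)²·∫cos(4x)² dx = 144·π/2 = 72*π;  (-10)²·∫cos(2x)² dx = 100·π/2 = 50*π.
  (u')² cross terms: 2·(-12)·(-10)·∫cos(4x)·cos(2x) dx = 240·(0) = 0.
  So ∫_0^π (u')² dx = 72*π + 50*π + 0 = 122*π.
||u||_{H^1}^2 = (42*π) + (122*π) = 164*π.


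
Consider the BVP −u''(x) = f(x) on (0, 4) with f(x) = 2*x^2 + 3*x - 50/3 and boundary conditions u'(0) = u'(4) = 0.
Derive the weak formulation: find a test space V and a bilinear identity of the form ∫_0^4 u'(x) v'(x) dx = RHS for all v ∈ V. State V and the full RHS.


V = H^1(0, 4) (no boundary constraint on v; u is determined up to an additive constant); weak form: ∫_0^4 u'v' dx = ∫_0^4 (2*x^2 + 3*x - 50/3) v dx for all v ∈ V.

Multiply both sides by a test function v and integrate from 0 to 4:
  ∫_0^4 −u''(x) v(x) dx = ∫_0^4 f(x) v(x) dx.
Integrate the LHS by parts once:
  ∫_0^4 −u'' v dx = −[u'(x) v(x)]_0^4 + ∫_0^4 u'(x) v'(x) dx.
Thus ∫_0^4 u'(x) v'(x) dx = ∫_0^4 f(x) v(x) dx + [u'(x) v(x)]_0^4.
Choose V so that boundary terms are either known or forced to vanish.
u has homogeneous Neumann: u'(0) = u'(4) = 0. So [u' v]_0^4 = 0·v(4) − 0·v(0) = 0 for any v; take V = H^1(0, 4).
Weak formulation: find u (satisfying any essential BC) such that ∫_0^4 u'(x) v'(x) dx = ∫_0^4 f v dx for all v ∈ V (homogeneous Neumann, so boundary terms vanish).
Substituting f(x) = 2*x^2 + 3*x - 50/3, the right-hand side is ∫_0^4 (2*x^2 + 3*x - 50/3) v dx.
Compatibility check (pure Neumann): taking v ≡ 1 ∈ V gives 0 = ∫_0^4 f dx + (0) − (0), i.e. ∫_0^4 f dx must equal u'(0) − u'(4) = 0. Indeed ∫_0^4 (2*x^2 + 3*x - 50/3) dx = 0, so the data are compatible. The solution is then unique only up to an additive constant (fix it e.g. by requiring ∫_0^4 u dx = 0).


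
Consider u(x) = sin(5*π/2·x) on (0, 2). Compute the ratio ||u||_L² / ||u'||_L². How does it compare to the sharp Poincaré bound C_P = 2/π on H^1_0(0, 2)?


||u||_L² / ||u'||_L² = 2/(5*π) < C_P = 2/π.

u(x) = sin(5*π/2·x), so u'(x) = 5*π*cos(5*π*x/2)/2.
Writing u(x) = A·sin(kπx/L) with A = 1 and k = 5, use ∫_0^L sin²(kπx/L) dx = L/2 and ∫_0^L cos²(kπx/L) dx = L/2.
u² = 1·sin²(5*π/2·x) and (u')² = 25*π^2/4·cos²(5*π/2·x), and each of sin², cos² integrates to L/2 = 1 over (0, 2).
∫_0^2 u² dx = 1, so ||u||_L² = 1.
∫_0^2 (u')² dx = 25*π^2/4, so ||u'||_L² = 5*π/2.
Ratio ||u||_L² / ||u'||_L² = 2/(5*π).
Sharp Poincaré constant on H^1_0(0, 2) is C_P = L/π = 2/π, achieved by sin(π/2·x).
This is the k = 5 harmonic; the ratio L/(kπ) is strictly less than C_P = L/π, consistent with the sharp inequality ||u||_L² ≤ C_P ||u'||_L².


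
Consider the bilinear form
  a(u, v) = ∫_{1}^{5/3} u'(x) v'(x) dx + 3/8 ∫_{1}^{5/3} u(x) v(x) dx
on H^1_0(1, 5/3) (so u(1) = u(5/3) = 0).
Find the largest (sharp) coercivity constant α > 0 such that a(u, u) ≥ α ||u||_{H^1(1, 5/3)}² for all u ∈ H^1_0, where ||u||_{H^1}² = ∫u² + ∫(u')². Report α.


α = 3*(1 + 6*π^2)/(2*(4 + 9*π^2))

Coercivity of a(·,·) on H^1_0(1, 5/3) means a(u, u) ≥ α ||u||_{H^1}² for every u ∈ H^1_0.
The interval has length L = 2/3, and Poincaré/coercivity depend only on L. Here a(u, u) = ∫(u')² + (3/8)·∫u².
Here 0 < c = 3/8 < 1. The condition a(u,u) ≥ α||u||_{H^1}² reads (1−α)∫(u')² ≥ (α−c)∫u². Any admissible α is ≤ 1 (rapidly oscillating u have ∫u²/∫(u')² → 0), and α = 1 would force 0 ≥ (1−c)∫u², impossible since c < 1; so 1−α > 0. By the sharp Poincaré inequality on H^1_0 of an interval of length L, ∫(u')² ≥ (π/L)²∫u² with equality for the first sine mode sin(π(x−x₀)/L) (x₀ the left endpoint), so the inequality holds for all u iff (1−α)(π/L)² ≥ α − c, i.e. α ≤ ((π/L)² + c)/((π/L)² + 1) = (1 + c(L/π)²)/(1 + (L/π)²). With (π/L)² = 9*π^2/4 and c = 3/8, the largest admissible constant is α = ((π/L)² + c)/((π/L)² + 1).
Simplifying, α = 3*(1 + 6*π^2)/(2*(4 + 9*π^2)).


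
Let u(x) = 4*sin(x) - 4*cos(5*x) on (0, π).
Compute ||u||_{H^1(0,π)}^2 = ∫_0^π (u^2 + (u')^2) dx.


||u||_{H^1(0,π)}^2 = 224*π

u'(x) = 20*sin(5*x) + 4*cos(x).
Expand u² and (u')² and integrate term by term on (0, π), using: for integers n ≥ 1, ∫_0^π sin²(nx) dx = ∫_0^π cos²(nx) dx = π/2; for n ≠ n', ∫_0^π sin(nx)sin(n'x) dx = ∫_0^π cos(nx)cos(n'x) dx = 0; and by product-to-sum, ∫_0^π sin(nx)cos(n'x) dx = ½∫_0^π [sin((n+n')x) + sin((n−n')x)] dx, which is 0 when n+n' is even and 2n/(n²−n'²) when n+n' is odd (it need not vanish on (0, π)).
  u² squared terms: (-4)²·∫cos(5x)² dx = 16·π/2 = 8*π;  (4)²·∫sin(x)² dx = 16·π/2 = 8*π.
  u² cross terms: 2·(-4)·(4)·∫cos(5x)·sin(x) dx = -32·(0) = 0.
  So ∫_0^π u² dx = 8*π + 8*π + 0 = 16*π.
  (u')² squared terms: (4)²·∫cos(x)² dx = 16·π/2 = 8*π;  (20)²·∫sin(5x)² dx = 400·π/2 = 200*π.
  (u')² cross terms: 2·(4)·(20)·∫cos(x)·sin(5x) dx = 160·(0) = 0.
  So ∫_0^π (u')² dx = 8*π + 200*π + 0 = 208*π.
||u||_{H^1}^2 = (16*π) + (208*π) = 224*π.


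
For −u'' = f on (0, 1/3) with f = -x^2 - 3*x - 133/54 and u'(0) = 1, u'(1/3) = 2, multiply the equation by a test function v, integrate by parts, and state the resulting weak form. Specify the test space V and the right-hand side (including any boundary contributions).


V = H^1(0, 1/3) (v unrestricted at boundary; u is determined up to an additive constant); weak form: ∫_0^1/3 u'v' dx = ∫_0^1/3 (-x^2 - 3*x - 133/54) v dx + 2·v(1/3) − v(0) for all v ∈ V.

Multiply both sides by a test function v and integrate from 0 to 1/3:
  ∫_0^1/3 −u''(x) v(x) dx = ∫_0^1/3 f(x) v(x) dx.
Integrate the LHS by parts once:
  ∫_0^1/3 −u'' v dx = −[u'(x) v(x)]_0^1/3 + ∫_0^1/3 u'(x) v'(x) dx.
Thus ∫_0^1/3 u'(x) v'(x) dx = ∫_0^1/3 f(x) v(x) dx + [u'(x) v(x)]_0^1/3.
Choose V so that boundary terms are either known or forced to vanish.
u has inhomogeneous Neumann u'(0) = 1, u'(1/3) = 2. [u' v]_0^1/3 = (2)·v(1/3) − (1)·v(0) = 2·v(1/3) − v(0). Take V = H^1(0, 1/3); boundary term becomes part of RHS.
Weak formulation: find u (satisfying any essential BC) such that ∫_0^1/3 u'(x) v'(x) dx = ∫_0^1/3 f v dx + 2·v(1/3) − v(0) for all v ∈ V (Neumann data are natural BCs: they enter the RHS as boundary terms).
Substituting f(x) = -x^2 - 3*x - 133/54, the right-hand side is ∫_0^1/3 (-x^2 - 3*x - 133/54) v dx + 2·v(1/3) − v(0).
Compatibility check (pure Neumann): taking v ≡ 1 ∈ V gives 0 = ∫_0^1/3 f dx + (2) − (1), i.e. ∫_0^1/3 f dx must equal u'(0) − u'(1/3) = -1. Indeed ∫_0^1/3 (-x^2 - 3*x - 133/54) dx = -1, so the data are compatible. The solution is then unique only up to an additive constant (fix it e.g. by requiring ∫_0^1/3 u dx = 0).


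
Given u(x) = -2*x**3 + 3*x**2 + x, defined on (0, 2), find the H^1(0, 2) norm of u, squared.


||u||_{H^1}^2 = 3802/105

The H^1 norm (squared) on an interval (0, L) is
  ||u||_{H^1}^2 = ∫_0^L u(x)^2 dx + ∫_0^L u'(x)^2 dx.
Compute u'(x) = -6*x**2 + 6*x + 1.
Then u(x)^2 = 4*x**6 - 12*x**5 + 5*x**4 + 6*x**3 + x**2 and u'(x)^2 = 36*x**4 - 72*x**3 + 24*x**2 + 12*x + 1.
Integrate each monomial from 0 to 2 using ∫_0^2 c·x^n dx = c·2^(n+1)/(n+1):
  ∫_0^2 u(x)^2 dx = ∫_0^2 (4*x^6 - 12*x^5 + 5*x^4 + 6*x^3 + x^2) dx. Term by term:
    ∫_0^2 4*x^6 dx = 512/7;  ∫_0^2 -12*x^5 dx = -128;  ∫_0^2 5*x^4 dx = 32;
    ∫_0^2 6*x^3 dx = 24;  ∫_0^2 x^2 dx = 8/3.
  Sum: 512/7 − 128 + 32 + 24 + 8/3 = 80/21.
  ∫_0^2 u'(x)^2 dx = ∫_0^2 (36*x^4 - 72*x^3 + 24*x^2 + 12*x + 1) dx. Term by term:
    ∫_0^2 36*x^4 dx = 1152/5;  ∫_0^2 -72*x^3 dx = -288;  ∫_0^2 24*x^2 dx = 64;
    ∫_0^2 12*x dx = 24;  ∫_0^2 1 dx = 2.
  Sum: 1152/5 − 288 + 64 + 24 + 2 = 162/5.
Adding: ||u||_{H^1}^2 = 80/21 + 162/5 = 3802/105.


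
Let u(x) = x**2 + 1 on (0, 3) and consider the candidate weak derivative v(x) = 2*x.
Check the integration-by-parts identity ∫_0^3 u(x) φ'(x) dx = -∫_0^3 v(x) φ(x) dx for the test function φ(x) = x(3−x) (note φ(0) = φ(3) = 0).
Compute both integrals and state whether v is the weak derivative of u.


LHS = -27/2, RHS = -27/2. Yes, v = u' weakly.

u(x) = x**2 + 1, classical derivative u'(x) = 2*x.
φ(x) = x(3−x), so φ'(x) = 3 - 2*x.
Note φ(0) = φ(3) = 0, so the boundary term u·φ vanishes.
LHS = ∫_0^3 u(x) φ'(x) dx = ∫_0^3 (-2*x^3 + 3*x^2 - 2*x + 3) dx. Term by term:
  ∫_0^3 -2*x^3 dx = -81/2;  ∫_0^3 3*x^2 dx = 27;  ∫_0^3 -2*x dx = -9;
  ∫_0^3 3 dx = 9.
Sum: -81/2 + 27 − 9 + 9 = -27/2.
So LHS = -27/2.
∫_0^3 v(x) φ(x) dx = ∫_0^3 (-2*x^3 + 6*x^2) dx. Term by term:
  ∫_0^3 -2*x^3 dx = -81/2;  ∫_0^3 6*x^2 dx = 54.
Sum: -81/2 + 54 = 27/2.
So RHS = -∫_0^3 v(x) φ(x) dx = -27/2.
LHS = RHS, so the identity holds for this test φ.
Moreover u is smooth here and v(x) = u'(x) = 2*x pointwise, so the identity holds for every test function. Hence v is the weak derivative of u.


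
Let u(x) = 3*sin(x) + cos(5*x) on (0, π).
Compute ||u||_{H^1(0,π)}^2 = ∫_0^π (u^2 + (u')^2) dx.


||u||_{H^1(0,π)}^2 = 22*π

u'(x) = -5*sin(5*x) + 3*cos(x).
Expand u² and (u')² and integrate term by term on (0, π), using: for integers n ≥ 1, ∫_0^π sin²(nx) dx = ∫_0^π cos²(nx) dx = π/2; for n ≠ n', ∫_0^π sin(nx)sin(n'x) dx = ∫_0^π cos(nx)cos(n'x) dx = 0; and by product-to-sum, ∫_0^π sin(nx)cos(n'x) dx = ½∫_0^π [sin((n+n')x) + sin((n−n')x)] dx, which is 0 when n+n' is even and 2n/(n²−n'²) when n+n' is odd (it need not vanish on (0, π)).
  u² squared terms: (3)²·∫sin(x)² dx = 9·π/2 = 9*π/2;  (1)²·∫cos(5x)² dx = 1·π/2 = π/2.
  u² cross terms: 2·(3)·(1)·∫sin(x)·cos(5x) dx = 6·(0) = 0.
  So ∫_0^π u² dx = 9*π/2 + π/2 + 0 = 5*π.
  (u')² squared terms: (-5)²·∫sin(5x)² dx = 25·π/2 = 25*π/2;  (3)²·∫cos(x)² dx = 9·π/2 = 9*π/2.
  (u')² cross terms: 2·(-5)·(3)·∫sin(5x)·cos(x) dx = -30·(0) = 0.
  So ∫_0^π (u')² dx = 25*π/2 + 9*π/2 + 0 = 17*π.
||u||_{H^1}^2 = (5*π) + (17*π) = 22*π.


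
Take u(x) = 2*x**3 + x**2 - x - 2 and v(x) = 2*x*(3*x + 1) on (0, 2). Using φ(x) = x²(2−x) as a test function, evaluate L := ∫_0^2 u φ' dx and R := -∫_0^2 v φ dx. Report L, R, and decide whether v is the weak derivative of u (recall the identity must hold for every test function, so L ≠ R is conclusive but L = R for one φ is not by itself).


LHS = -44/3, RHS = -16. No, v is not the weak derivative of u.

u(x) = 2*x**3 + x**2 - x - 2, classical derivative u'(x) = 6*x**2 + 2*x - 1.
φ(x) = x²(2−x), so φ'(x) = x*(4 - 3*x).
Note φ(0) = φ(2) = 0, so the boundary term u·φ vanishes.
LHS = ∫_0^2 u(x) φ'(x) dx = ∫_0^2 (-6*x^5 + 5*x^4 + 7*x^3 + 2*x^2 - 8*x) dx. Term by term:
  ∫_0^2 -6*x^5 dx = -64;  ∫_0^2 5*x^4 dx = 32;  ∫_0^2 7*x^3 dx = 28;
  ∫_0^2 2*x^2 dx = 16/3;  ∫_0^2 -8*x dx = -16.
Sum: -64 + 32 + 28 + 16/3 − 16 = -44/3.
So LHS = -44/3.
∫_0^2 v(x) φ(x) dx = ∫_0^2 (-6*x^5 + 10*x^4 + 4*x^3) dx. Term by term:
  ∫_0^2 -6*x^5 dx = -64;  ∫_0^2 10*x^4 dx = 64;  ∫_0^2 4*x^3 dx = 16.
Sum: -64 + 64 + 16 = 16.
So RHS = -∫_0^2 v(x) φ(x) dx = -16.
LHS − RHS = 4/3 ≠ 0, so the identity fails.
(For a valid weak derivative the identity must hold for EVERY test function, in particular this one. The failure shows v is NOT the weak derivative of u.)
Correct weak derivative would be u'(x) = 6*x**2 + 2*x - 1.


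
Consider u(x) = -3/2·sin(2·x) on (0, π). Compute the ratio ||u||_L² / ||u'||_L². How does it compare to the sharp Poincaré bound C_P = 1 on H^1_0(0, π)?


||u||_L² / ||u'||_L² = 1/2 < C_P = 1.

u(x) = -3/2·sin(2·x), so u'(x) = -3*cos(2*x).
Writing u(x) = A·sin(kπx/L) with A = -3/2 and k = 2, use ∫_0^L sin²(kπx/L) dx = L/2 and ∫_0^L cos²(kπx/L) dx = L/2.
u² = 9/4·sin²(2·x) and (u')² = 9·cos²(2·x), and each of sin², cos² integrates to L/2 = π/2 over (0, π).
∫_0^π u² dx = 9*π/8, so ||u||_L² = 3*sqrt(2)*sqrt(π)/4.
∫_0^π (u')² dx = 9*π/2, so ||u'||_L² = 3*sqrt(2)*sqrt(π)/2.
Ratio ||u||_L² / ||u'||_L² = 1/2.
Sharp Poincaré constant on H^1_0(0, π) is C_P = L/π = 1, achieved by sin(x).
This is the k = 2 harmonic; the ratio L/(kπ) is strictly less than C_P = L/π, consistent with the sharp inequality ||u||_L² ≤ C_P ||u'||_L².


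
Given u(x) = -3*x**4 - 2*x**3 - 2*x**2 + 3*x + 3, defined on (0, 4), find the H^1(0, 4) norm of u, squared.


||u||_{H^1}^2 = 88681624/105

The H^1 norm (squared) on an interval (0, L) is
  ||u||_{H^1}^2 = ∫_0^L u(x)^2 dx + ∫_0^L u'(x)^2 dx.
Compute u'(x) = -12*x**3 - 6*x**2 - 4*x + 3.
Then u(x)^2 = 9*x**8 + 12*x**7 + 16*x**6 - 10*x**5 - 26*x**4 - 24*x**3 - 3*x**2 + 18*x + 9 and u'(x)^2 = 144*x**6 + 144*x**5 + 132*x**4 - 24*x**3 - 20*x**2 - 24*x + 9.
Integrate each monomial from 0 to 4 using ∫_0^4 c·x^n dx = c·4^(n+1)/(n+1):
  ∫_0^4 u(x)^2 dx = ∫_0^4 (9*x^8 + 12*x^7 + 16*x^6 - 10*x^5 - 26*x^4 - 24*x^3 - 3*x^2 + 18*x + 9) dx. Term by term:
    ∫_0^4 9*x^8 dx = 262144;  ∫_0^4 12*x^7 dx = 98304;  ∫_0^4 16*x^6 dx = 262144/7;
    ∫_0^4 -10*x^5 dx = -20480/3;  ∫_0^4 -26*x^4 dx = -26624/5;  ∫_0^4 -24*x^3 dx = -1536;
    ∫_0^4 -3*x^2 dx = -64;  ∫_0^4 18*x dx = 144;  ∫_0^4 9 dx = 36.
  Sum: 262144 + 98304 + 262144/7 − 20480/3 − 26624/5 − 1536 − 64 + 144 + 36 = 40354196/105.
  ∫_0^4 u'(x)^2 dx = ∫_0^4 (144*x^6 + 144*x^5 + 132*x^4 - 24*x^3 - 20*x^2 - 24*x + 9) dx. Term by term:
    ∫_0^4 144*x^6 dx = 2359296/7;  ∫_0^4 144*x^5 dx = 98304;  ∫_0^4 132*x^4 dx = 135168/5;
    ∫_0^4 -24*x^3 dx = -1536;  ∫_0^4 -20*x^2 dx = -1280/3;  ∫_0^4 -24*x dx = -192;
    ∫_0^4 9 dx = 36.
  Sum: 2359296/7 + 98304 + 135168/5 − 1536 − 1280/3 − 192 + 36 = 48327428/105.
Adding: ||u||_{H^1}^2 = 40354196/105 + 48327428/105 = 88681624/105.


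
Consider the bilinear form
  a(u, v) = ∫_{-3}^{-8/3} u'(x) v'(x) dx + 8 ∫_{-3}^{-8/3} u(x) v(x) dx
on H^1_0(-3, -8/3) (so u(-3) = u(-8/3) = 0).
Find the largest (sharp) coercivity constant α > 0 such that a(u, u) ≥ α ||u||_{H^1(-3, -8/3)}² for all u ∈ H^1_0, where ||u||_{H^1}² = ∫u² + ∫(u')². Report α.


α = 1

Coercivity of a(·,·) on H^1_0(-3, -8/3) means a(u, u) ≥ α ||u||_{H^1}² for every u ∈ H^1_0.
The interval has length L = 1/3, and Poincaré/coercivity depend only on L. Here a(u, u) = ∫(u')² + (8)·∫u².
Here c = 8 ≥ 1, so a(u,u) = ∫(u')² + c∫u² ≥ ∫(u')² + ∫u² = ||u||_{H^1}², i.e. α = 1 works. No larger α is possible: a(u,u) ≥ α||u||_{H^1}² means (1−α)∫(u')² ≥ (α−c)∫u², and for the modes u_n = sin(nπ(x−x₀)/L) (x₀ the left endpoint) one has ∫u_n²/∫(u_n')² = (L/(nπ))² → 0, so a(u_n,u_n)/||u_n||_{H^1}² → 1. Hence the optimal constant is α = 1.
Therefore α = 1.


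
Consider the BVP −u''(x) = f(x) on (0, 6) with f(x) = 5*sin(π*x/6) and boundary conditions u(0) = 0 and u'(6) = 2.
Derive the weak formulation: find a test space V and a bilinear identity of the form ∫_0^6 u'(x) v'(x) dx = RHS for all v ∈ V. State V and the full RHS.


V = {v ∈ H^1(0, 6) : v(0) = 0} (test functions vanish at x = 0 where u is specified); weak form: ∫_0^6 u'v' dx = ∫_0^6 (5*sin(π*x/6)) v dx + 2·v(6) for all v ∈ V.

Multiply both sides by a test function v and integrate from 0 to 6:
  ∫_0^6 −u''(x) v(x) dx = ∫_0^6 f(x) v(x) dx.
Integrate the LHS by parts once:
  ∫_0^6 −u'' v dx = −[u'(x) v(x)]_0^6 + ∫_0^6 u'(x) v'(x) dx.
Thus ∫_0^6 u'(x) v'(x) dx = ∫_0^6 f(x) v(x) dx + [u'(x) v(x)]_0^6.
Choose V so that boundary terms are either known or forced to vanish.
Mixed BC: u(0) = 0 (Dirichlet) and u'(6) = 2 (Neumann). Define V = {v ∈ H^1(0, 6) : v(0) = 0}. Then [u' v]_0^6 = u'(6)·v(6) − u'(0)·0 = 2·v(6).
Weak formulation: find u (satisfying any essential BC) such that ∫_0^6 u'(x) v'(x) dx = ∫_0^6 f v dx + 2·v(6) for all v ∈ V (Dirichlet at 0 absorbed into V; Neumann datum at x = 6 contributes the boundary term).
Substituting f(x) = 5*sin(π*x/6), the right-hand side is ∫_0^6 (5*sin(π*x/6)) v dx + 2·v(6).


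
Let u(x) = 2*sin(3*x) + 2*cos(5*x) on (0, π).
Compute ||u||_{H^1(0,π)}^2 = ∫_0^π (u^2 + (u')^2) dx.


||u||_{H^1(0,π)}^2 = 72*π

u'(x) = -10*sin(5*x) + 6*cos(3*x).
Expand u² and (u')² and integrate term by term on (0, π), using: for integers n ≥ 1, ∫_0^π sin²(nx) dx = ∫_0^π cos²(nx) dx = π/2; for n ≠ n', ∫_0^π sin(nx)sin(n'x) dx = ∫_0^π cos(nx)cos(n'x) dx = 0; and by product-to-sum, ∫_0^π sin(nx)cos(n'x) dx = ½∫_0^π [sin((n+n')x) + sin((n−n')x)] dx, which is 0 when n+n' is even and 2n/(n²−n'²) when n+n' is odd (it need not vanish on (0, π)).
  u² squared terms: (2)²·∫cos(5x)² dx = 4·π/2 = 2*π;  (2)²·∫sin(3x)² dx = 4·π/2 = 2*π.
  u² cross terms: 2·(2)·(2)·∫cos(5x)·sin(3x) dx = 8·(0) = 0.
  So ∫_0^π u² dx = 2*π + 2*π + 0 = 4*π.
  (u')² squared terms: (-10)²·∫sin(5x)² dx = 100·π/2 = 50*π;  (6)²·∫cos(3x)² dx = 36·π/2 = 18*π.
  (u')² cross terms: 2·(-10)·(6)·∫sin(5x)·cos(3x) dx = -120·(0) = 0.
  So ∫_0^π (u')² dx = 50*π + 18*π + 0 = 68*π.
||u||_{H^1}^2 = (4*π) + (68*π) = 72*π.


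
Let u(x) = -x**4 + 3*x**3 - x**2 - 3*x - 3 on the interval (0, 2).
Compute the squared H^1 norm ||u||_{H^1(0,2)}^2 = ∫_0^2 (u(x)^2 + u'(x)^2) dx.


||u||_{H^1}^2 = 15016/315

The H^1 norm (squared) on an interval (0, L) is
  ||u||_{H^1}^2 = ∫_0^L u(x)^2 dx + ∫_0^L u'(x)^2 dx.
Compute u'(x) = -4*x**3 + 9*x**2 - 2*x - 3.
Then u(x)^2 = x**8 - 6*x**7 + 11*x**6 - 11*x**4 - 12*x**3 + 15*x**2 + 18*x + 9 and u'(x)^2 = 16*x**6 - 72*x**5 + 97*x**4 - 12*x**3 - 50*x**2 + 12*x + 9.
Integrate each monomial from 0 to 2 using ∫_0^2 c·x^n dx = c·2^(n+1)/(n+1):
  ∫_0^2 u(x)^2 dx = ∫_0^2 (x^8 - 6*x^7 + 11*x^6 - 11*x^4 - 12*x^3 + 15*x^2 + 18*x + 9) dx. Term by term:
    ∫_0^2 x^8 dx = 512/9;  ∫_0^2 -6*x^7 dx = -192;  ∫_0^2 11*x^6 dx = 1408/7;
    ∫_0^2 -11*x^4 dx = -352/5;  ∫_0^2 -12*x^3 dx = -48;  ∫_0^2 15*x^2 dx = 40;
    ∫_0^2 18*x dx = 36;  ∫_0^2 9 dx = 18.
  Sum: 512/9 − 192 + 1408/7 − 352/5 − 48 + 40 + 36 + 18 = 13114/315.
  ∫_0^2 u'(x)^2 dx = ∫_0^2 (16*x^6 - 72*x^5 + 97*x^4 - 12*x^3 - 50*x^2 + 12*x + 9) dx. Term by term:
    ∫_0^2 16*x^6 dx = 2048/7;  ∫_0^2 -72*x^5 dx = -768;  ∫_0^2 97*x^4 dx = 3104/5;
    ∫_0^2 -12*x^3 dx = -48;  ∫_0^2 -50*x^2 dx = -400/3;  ∫_0^2 12*x dx = 24;
    ∫_0^2 9 dx = 18.
  Sum: 2048/7 − 768 + 3104/5 − 48 − 400/3 + 24 + 18 = 634/105.
Adding: ||u||_{H^1}^2 = 13114/315 + 634/105 = 15016/315.


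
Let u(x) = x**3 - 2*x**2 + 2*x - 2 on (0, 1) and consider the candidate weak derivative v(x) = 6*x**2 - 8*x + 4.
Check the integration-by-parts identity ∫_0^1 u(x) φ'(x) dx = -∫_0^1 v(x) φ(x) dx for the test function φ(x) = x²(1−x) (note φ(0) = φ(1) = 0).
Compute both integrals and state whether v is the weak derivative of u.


LHS = -1/15, RHS = -2/15. No, v is not the weak derivative of u.

u(x) = x**3 - 2*x**2 + 2*x - 2, classical derivative u'(x) = 3*x**2 - 4*x + 2.
φ(x) = x²(1−x), so φ'(x) = x*(2 - 3*x).
Note φ(0) = φ(1) = 0, so the boundary term u·φ vanishes.
LHS = ∫_0^1 u(x) φ'(x) dx = ∫_0^1 (-3*x^5 + 8*x^4 - 10*x^3 + 10*x^2 - 4*x) dx. Term by term:
  ∫_0^1 -3*x^5 dx = -1/2;  ∫_0^1 8*x^4 dx = 8/5;  ∫_0^1 -10*x^3 dx = -5/2;
  ∫_0^1 10*x^2 dx = 10/3;  ∫_0^1 -4*x dx = -2.
Sum: -1/2 + 8/5 − 5/2 + 10/3 − 2 = -1/15.
So LHS = -1/15.
∫_0^1 v(x) φ(x) dx = ∫_0^1 (-6*x^5 + 14*x^4 - 12*x^3 + 4*x^2) dx. Term by term:
  ∫_0^1 -6*x^5 dx = -1;  ∫_0^1 14*x^4 dx = 14/5;  ∫_0^1 -12*x^3 dx = -3;
  ∫_0^1 4*x^2 dx = 4/3.
Sum: -1 + 14/5 − 3 + 4/3 = 2/15.
So RHS = -∫_0^1 v(x) φ(x) dx = -2/15.
LHS − RHS = 1/15 ≠ 0, so the identity fails.
(For a valid weak derivative the identity must hold for EVERY test function, in particular this one. The failure shows v is NOT the weak derivative of u.)
Correct weak derivative would be u'(x) = 3*x**2 - 4*x + 2.


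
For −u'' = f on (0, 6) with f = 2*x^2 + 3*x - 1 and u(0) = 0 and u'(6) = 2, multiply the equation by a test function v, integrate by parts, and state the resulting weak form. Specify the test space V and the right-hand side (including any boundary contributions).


V = {v ∈ H^1(0, 6) : v(0) = 0} (test functions vanish at x = 0 where u is specified); weak form: ∫_0^6 u'v' dx = ∫_0^6 (2*x^2 + 3*x - 1) v dx + 2·v(6) for all v ∈ V.

Multiply both sides by a test function v and integrate from 0 to 6:
  ∫_0^6 −u''(x) v(x) dx = ∫_0^6 f(x) v(x) dx.
Integrate the LHS by parts once:
  ∫_0^6 −u'' v dx = −[u'(x) v(x)]_0^6 + ∫_0^6 u'(x) v'(x) dx.
Thus ∫_0^6 u'(x) v'(x) dx = ∫_0^6 f(x) v(x) dx + [u'(x) v(x)]_0^6.
Choose V so that boundary terms are either known or forced to vanish.
Mixed BC: u(0) = 0 (Dirichlet) and u'(6) = 2 (Neumann). Define V = {v ∈ H^1(0, 6) : v(0) = 0}. Then [u' v]_0^6 = u'(6)·v(6) − u'(0)·0 = 2·v(6).
Weak formulation: find u (satisfying any essential BC) such that ∫_0^6 u'(x) v'(x) dx = ∫_0^6 f v dx + 2·v(6) for all v ∈ V (Dirichlet at 0 absorbed into V; Neumann datum at x = 6 contributes the boundary term).
Substituting f(x) = 2*x^2 + 3*x - 1, the right-hand side is ∫_0^6 (2*x^2 + 3*x - 1) v dx + 2·v(6).


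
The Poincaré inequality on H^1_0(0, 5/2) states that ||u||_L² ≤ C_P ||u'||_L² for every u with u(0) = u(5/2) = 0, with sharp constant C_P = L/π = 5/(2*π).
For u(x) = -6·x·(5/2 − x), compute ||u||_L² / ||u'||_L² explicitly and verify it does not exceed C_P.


||u||_L² / ||u'||_L² = sqrt(10)/4 < C_P = 5/(2*π).

u(x) = -6·x·(5/2 − x), so u'(x) = 12*x - 15.
u(x) = -6·x·(5/2 − x) vanishes at x = 0 and x = 5/2, so u ∈ H^1_0(0, 5/2). Differentiate via the product rule and integrate the resulting polynomials term by term.
  ∫_0^5/2 u² dx = ∫_0^5/2 (36*x^4 - 180*x^3 + 225*x^2) dx. Term by term:
    ∫_0^5/2 36*x^4 dx = 5625/8;  ∫_0^5/2 -180*x^3 dx = -28125/16;  ∫_0^5/2 225*x^2 dx = 9375/8.
  Sum: 5625/8 − 28125/16 + 9375/8 = 1875/16.
  ∫_0^5/2 (u')² dx = ∫_0^5/2 (144*x^2 - 360*x + 225) dx. Term by term:
    ∫_0^5/2 144*x^2 dx = 750;  ∫_0^5/2 -360*x dx = -1125;  ∫_0^5/2 225 dx = 1125/2.
  Sum: 750 − 1125 + 1125/2 = 375/2.
∫_0^5/2 u² dx = 1875/16, so ||u||_L² = 25*sqrt(3)/4.
∫_0^5/2 (u')² dx = 375/2, so ||u'||_L² = 5*sqrt(30)/2.
Ratio ||u||_L² / ||u'||_L² = sqrt(10)/4.
Sharp Poincaré constant on H^1_0(0, 5/2) is C_P = L/π = 5/(2*π), achieved by sin(2*π/5·x).
A polynomial bump cannot attain the sharp Poincaré constant (only the first sine eigenfunction does), so the ratio is strictly less than C_P, consistent with ||u||_L² ≤ C_P ||u'||_L².


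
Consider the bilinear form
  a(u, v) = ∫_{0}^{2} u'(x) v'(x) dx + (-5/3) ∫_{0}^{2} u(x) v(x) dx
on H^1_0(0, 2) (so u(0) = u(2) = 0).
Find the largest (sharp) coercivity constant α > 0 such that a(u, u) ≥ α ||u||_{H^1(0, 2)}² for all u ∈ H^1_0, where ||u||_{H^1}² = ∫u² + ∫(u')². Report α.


α = (-20/3 + π^2)/(4 + π^2)

Coercivity of a(·,·) on H^1_0(0, 2) means a(u, u) ≥ α ||u||_{H^1}² for every u ∈ H^1_0.
The interval has length L = 2, and Poincaré/coercivity depend only on L. Here a(u, u) = ∫(u')² + (-5/3)·∫u².
Here c = -5/3 < 0 with |c| < (π/L)² = π^2/4, so coercivity still holds. The condition a(u,u) ≥ α||u||_{H^1}² reads (1−α)∫(u')² ≥ (α−c)∫u². Any admissible α is ≤ 1 (rapidly oscillating u have ∫u²/∫(u')² → 0), and α = 1 would force 0 ≥ (1−c)∫u², impossible since c < 1; so 1−α > 0. By the sharp Poincaré inequality on H^1_0 of an interval of length L, ∫(u')² ≥ (π/L)²∫u² with equality for the first sine mode sin(π(x−x₀)/L) (x₀ the left endpoint), so the inequality holds for all u iff (1−α)(π/L)² ≥ α − c, i.e. α ≤ ((π/L)² + c)/((π/L)² + 1) = (1 + c(L/π)²)/(1 + (L/π)²). (Direct route, valid since c ≤ 0: Poincaré gives c∫u² ≥ c(L/π)²∫(u')², so a(u,u) ≥ (1 + c(L/π)²)∫(u')², while ||u||_{H^1}² ≤ (1 + (L/π)²)∫(u')²; dividing yields the same α.) With (π/L)² = π^2/4 and c = -5/3, the largest admissible constant is α = ((π/L)² + c)/((π/L)² + 1).
Simplifying, α = (-20/3 + π^2)/(4 + π^2).


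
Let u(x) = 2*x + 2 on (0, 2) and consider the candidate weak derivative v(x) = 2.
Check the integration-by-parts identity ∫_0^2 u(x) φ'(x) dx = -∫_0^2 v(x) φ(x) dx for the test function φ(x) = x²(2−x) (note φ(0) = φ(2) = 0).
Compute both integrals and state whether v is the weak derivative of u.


LHS = -8/3, RHS = -8/3. Yes, v = u' weakly.

u(x) = 2*x + 2, classical derivative u'(x) = 2.
φ(x) = x²(2−x), so φ'(x) = x*(4 - 3*x).
Note φ(0) = φ(2) = 0, so the boundary term u·φ vanishes.
LHS = ∫_0^2 u(x) φ'(x) dx = ∫_0^2 (-6*x^3 + 2*x^2 + 8*x) dx. Term by term:
  ∫_0^2 -6*x^3 dx = -24;  ∫_0^2 2*x^2 dx = 16/3;  ∫_0^2 8*x dx = 16.
Sum: -24 + 16/3 + 16 = -8/3.
So LHS = -8/3.
∫_0^2 v(x) φ(x) dx = ∫_0^2 (-2*x^3 + 4*x^2) dx. Term by term:
  ∫_0^2 -2*x^3 dx = -8;  ∫_0^2 4*x^2 dx = 32/3.
Sum: -8 + 32/3 = 8/3.
So RHS = -∫_0^2 v(x) φ(x) dx = -8/3.
LHS = RHS, so the identity holds for this test φ.
Moreover u is smooth here and v(x) = u'(x) = 2 pointwise, so the identity holds for every test function. Hence v is the weak derivative of u.


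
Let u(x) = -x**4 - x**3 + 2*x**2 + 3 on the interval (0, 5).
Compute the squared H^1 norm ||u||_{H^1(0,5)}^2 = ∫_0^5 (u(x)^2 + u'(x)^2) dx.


||u||_{H^1}^2 = 124170965/252

The H^1 norm (squared) on an interval (0, L) is
  ||u||_{H^1}^2 = ∫_0^L u(x)^2 dx + ∫_0^L u'(x)^2 dx.
Compute u'(x) = -4*x**3 - 3*x**2 + 4*x.
Then u(x)^2 = x**8 + 2*x**7 - 3*x**6 - 4*x**5 - 2*x**4 - 6*x**3 + 12*x**2 + 9 and u'(x)^2 = 16*x**6 + 24*x**5 - 23*x**4 - 24*x**3 + 16*x**2.
Integrate each monomial from 0 to 5 using ∫_0^5 c·x^n dx = c·5^(n+1)/(n+1):
  ∫_0^5 u(x)^2 dx = ∫_0^5 (x^8 + 2*x^7 - 3*x^6 - 4*x^5 - 2*x^4 - 6*x^3 + 12*x^2 + 9) dx. Term by term:
    ∫_0^5 x^8 dx = 1953125/9;  ∫_0^5 2*x^7 dx = 390625/4;  ∫_0^5 -3*x^6 dx = -234375/7;
    ∫_0^5 -4*x^5 dx = -31250/3;  ∫_0^5 -2*x^4 dx = -1250;  ∫_0^5 -6*x^3 dx = -1875/2;
    ∫_0^5 12*x^2 dx = 500;  ∫_0^5 9 dx = 45.
  Sum: 1953125/9 + 390625/4 − 234375/7 − 31250/3 − 1250 − 1875/2 + 500 + 45 = 67820465/252.
  ∫_0^5 u'(x)^2 dx = ∫_0^5 (16*x^6 + 24*x^5 - 23*x^4 - 24*x^3 + 16*x^2) dx. Term by term:
    ∫_0^5 16*x^6 dx = 1250000/7;  ∫_0^5 24*x^5 dx = 62500;  ∫_0^5 -23*x^4 dx = -14375;
    ∫_0^5 -24*x^3 dx = -3750;  ∫_0^5 16*x^2 dx = 2000/3.
  Sum: 1250000/7 + 62500 − 14375 − 3750 + 2000/3 = 4695875/21.
Adding: ||u||_{H^1}^2 = 67820465/252 + 4695875/21 = 124170965/252.


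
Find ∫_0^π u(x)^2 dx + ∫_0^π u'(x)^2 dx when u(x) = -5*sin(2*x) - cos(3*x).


||u||_{H^1(0,π)}^2 = -80 + 135*π/2

u'(x) = 3*sin(3*x) - 10*cos(2*x).
Expand u² and (u')² and integrate term by term on (0, π), using: for integers n ≥ 1, ∫_0^π sin²(nx) dx = ∫_0^π cos²(nx) dx = π/2; for n ≠ n', ∫_0^π sin(nx)sin(n'x) dx = ∫_0^π cos(nx)cos(n'x) dx = 0; and by product-to-sum, ∫_0^π sin(nx)cos(n'x) dx = ½∫_0^π [sin((n+n')x) + sin((n−n')x)] dx, which is 0 when n+n' is even and 2n/(n²−n'²) when n+n' is odd (it need not vanish on (0, π)).
  u² squared terms: (-1)²·∫cos(3x)² dx = 1·π/2 = π/2;  (-5)²·∫sin(2x)² dx = 25·π/2 = 25*π/2.
  u² cross terms: 2·(-1)·(-5)·∫cos(3x)·sin(2x) dx = 10·(-4/5) = -8.
  So ∫_0^π u² dx = π/2 + 25*π/2 − 8 = -8 + 13*π.
  (u')² squared terms: (-10)²·∫cos(2x)² dx = 100·π/2 = 50*π;  (3)²·∫sin(3x)² dx = 9·π/2 = 9*π/2.
  (u')² cross terms: 2·(-10)·(3)·∫cos(2x)·sin(3x) dx = -60·(6/5) = -72.
  So ∫_0^π (u')² dx = 50*π + 9*π/2 − 72 = -72 + 109*π/2.
||u||_{H^1}^2 = (-8 + 13*π) + (-72 + 109*π/2) = -80 + 135*π/2.


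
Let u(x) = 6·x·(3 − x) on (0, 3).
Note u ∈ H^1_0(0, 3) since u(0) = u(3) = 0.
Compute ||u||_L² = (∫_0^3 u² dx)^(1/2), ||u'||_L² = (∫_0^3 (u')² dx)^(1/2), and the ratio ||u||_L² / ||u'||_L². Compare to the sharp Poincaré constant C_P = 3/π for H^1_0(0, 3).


||u||_L² / ||u'||_L² = 3*sqrt(10)/10 < C_P = 3/π.

u(x) = 6·x·(3 − x), so u'(x) = 18 - 12*x.
u(x) = 6·x·(3 − x) vanishes at x = 0 and x = 3, so u ∈ H^1_0(0, 3). Differentiate via the product rule and integrate the resulting polynomials term by term.
  ∫_0^3 u² dx = ∫_0^3 (36*x^4 - 216*x^3 + 324*x^2) dx. Term by term:
    ∫_0^3 36*x^4 dx = 8748/5;  ∫_0^3 -216*x^3 dx = -4374;  ∫_0^3 324*x^2 dx = 2916.
  Sum: 8748/5 − 4374 + 2916 = 1458/5.
  ∫_0^3 (u')² dx = ∫_0^3 (144*x^2 - 432*x + 324) dx. Term by term:
    ∫_0^3 144*x^2 dx = 1296;  ∫_0^3 -432*x dx = -1944;  ∫_0^3 324 dx = 972.
  Sum: 1296 − 1944 + 972 = 324.
∫_0^3 u² dx = 1458/5, so ||u||_L² = 27*sqrt(10)/5.
∫_0^3 (u')² dx = 324, so ||u'||_L² = 18.
Ratio ||u||_L² / ||u'||_L² = 3*sqrt(10)/10.
Sharp Poincaré constant on H^1_0(0, 3) is C_P = L/π = 3/π, achieved by sin(π/3·x).
A polynomial bump cannot attain the sharp Poincaré constant (only the first sine eigenfunction does), so the ratio is strictly less than C_P, consistent with ||u||_L² ≤ C_P ||u'||_L².


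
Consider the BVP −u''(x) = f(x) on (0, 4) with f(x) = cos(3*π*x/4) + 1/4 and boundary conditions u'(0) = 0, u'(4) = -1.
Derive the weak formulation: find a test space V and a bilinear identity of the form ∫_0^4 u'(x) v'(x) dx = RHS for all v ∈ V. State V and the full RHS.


V = H^1(0, 4) (v unrestricted at boundary; u is determined up to an additive constant); weak form: ∫_0^4 u'v' dx = ∫_0^4 (cos(3*π*x/4) + 1/4) v dx − v(4) for all v ∈ V.

Multiply both sides by a test function v and integrate from 0 to 4:
  ∫_0^4 −u''(x) v(x) dx = ∫_0^4 f(x) v(x) dx.
Integrate the LHS by parts once:
  ∫_0^4 −u'' v dx = −[u'(x) v(x)]_0^4 + ∫_0^4 u'(x) v'(x) dx.
Thus ∫_0^4 u'(x) v'(x) dx = ∫_0^4 f(x) v(x) dx + [u'(x) v(x)]_0^4.
Choose V so that boundary terms are either known or forced to vanish.
u has inhomogeneous Neumann u'(0) = 0, u'(4) = -1. [u' v]_0^4 = (-1)·v(4) − (0)·v(0) = − v(4). Take V = H^1(0, 4); boundary term becomes part of RHS.
Weak formulation: find u (satisfying any essential BC) such that ∫_0^4 u'(x) v'(x) dx = ∫_0^4 f v dx − v(4) for all v ∈ V (Neumann data are natural BCs: they enter the RHS as boundary terms).
Substituting f(x) = cos(3*π*x/4) + 1/4, the right-hand side is ∫_0^4 (cos(3*π*x/4) + 1/4) v dx − v(4).
Compatibility check (pure Neumann): taking v ≡ 1 ∈ V gives 0 = ∫_0^4 f dx + (-1) − (0), i.e. ∫_0^4 f dx must equal u'(0) − u'(4) = 1. Indeed ∫_0^4 (cos(3*π*x/4) + 1/4) dx = 1, so the data are compatible. The solution is then unique only up to an additive constant (fix it e.g. by requiring ∫_0^4 u dx = 0).


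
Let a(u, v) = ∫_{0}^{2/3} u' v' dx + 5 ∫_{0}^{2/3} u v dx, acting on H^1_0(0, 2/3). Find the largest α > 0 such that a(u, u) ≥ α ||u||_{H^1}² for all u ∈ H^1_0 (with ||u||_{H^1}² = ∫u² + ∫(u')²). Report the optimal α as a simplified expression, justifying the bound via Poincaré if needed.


α = 1

Coercivity of a(·,·) on H^1_0(0, 2/3) means a(u, u) ≥ α ||u||_{H^1}² for every u ∈ H^1_0.
The interval has length L = 2/3, and Poincaré/coercivity depend only on L. Here a(u, u) = ∫(u')² + (5)·∫u².
Here c = 5 ≥ 1, so a(u,u) = ∫(u')² + c∫u² ≥ ∫(u')² + ∫u² = ||u||_{H^1}², i.e. α = 1 works. No larger α is possible: a(u,u) ≥ α||u||_{H^1}² means (1−α)∫(u')² ≥ (α−c)∫u², and for the modes u_n = sin(nπ(x−x₀)/L) (x₀ the left endpoint) one has ∫u_n²/∫(u_n')² = (L/(nπ))² → 0, so a(u_n,u_n)/||u_n||_{H^1}² → 1. Hence the optimal constant is α = 1.
Therefore α = 1.


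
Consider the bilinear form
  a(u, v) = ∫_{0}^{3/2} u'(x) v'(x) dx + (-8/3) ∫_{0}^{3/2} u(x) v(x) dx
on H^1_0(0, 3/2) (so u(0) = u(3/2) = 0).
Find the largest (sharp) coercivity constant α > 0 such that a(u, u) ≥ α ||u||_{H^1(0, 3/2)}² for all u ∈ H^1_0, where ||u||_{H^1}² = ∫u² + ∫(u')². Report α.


α = 4*(-6 + π^2)/(9 + 4*π^2)

Coercivity of a(·,·) on H^1_0(0, 3/2) means a(u, u) ≥ α ||u||_{H^1}² for every u ∈ H^1_0.
The interval has length L = 3/2, and Poincaré/coercivity depend only on L. Here a(u, u) = ∫(u')² + (-8/3)·∫u².
Here c = -8/3 < 0 with |c| < (π/L)² = 4*π^2/9, so coercivity still holds. The condition a(u,u) ≥ α||u||_{H^1}² reads (1−α)∫(u')² ≥ (α−c)∫u². Any admissible α is ≤ 1 (rapidly oscillating u have ∫u²/∫(u')² → 0), and α = 1 would force 0 ≥ (1−c)∫u², impossible since c < 1; so 1−α > 0. By the sharp Poincaré inequality on H^1_0 of an interval of length L, ∫(u')² ≥ (π/L)²∫u² with equality for the first sine mode sin(π(x−x₀)/L) (x₀ the left endpoint), so the inequality holds for all u iff (1−α)(π/L)² ≥ α − c, i.e. α ≤ ((π/L)² + c)/((π/L)² + 1) = (1 + c(L/π)²)/(1 + (L/π)²). (Direct route, valid since c ≤ 0: Poincaré gives c∫u² ≥ c(L/π)²∫(u')², so a(u,u) ≥ (1 + c(L/π)²)∫(u')², while ||u||_{H^1}² ≤ (1 + (L/π)²)∫(u')²; dividing yields the same α.) With (π/L)² = 4*π^2/9 and c = -8/3, the largest admissible constant is α = ((π/L)² + c)/((π/L)² + 1).
Simplifying, α = 4*(-6 + π^2)/(9 + 4*π^2).


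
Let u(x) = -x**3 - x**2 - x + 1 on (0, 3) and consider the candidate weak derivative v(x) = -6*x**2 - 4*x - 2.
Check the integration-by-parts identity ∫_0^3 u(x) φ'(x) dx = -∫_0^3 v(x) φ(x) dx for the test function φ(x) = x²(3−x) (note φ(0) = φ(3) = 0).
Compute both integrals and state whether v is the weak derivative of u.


LHS = 2079/20, RHS = 2079/10. No, v is not the weak derivative of u.

u(x) = -x**3 - x**2 - x + 1, classical derivative u'(x) = -3*x**2 - 2*x - 1.
φ(x) = x²(3−x), so φ'(x) = 3*x*(2 - x).
Note φ(0) = φ(3) = 0, so the boundary term u·φ vanishes.
LHS = ∫_0^3 u(x) φ'(x) dx = ∫_0^3 (3*x^5 - 3*x^4 - 3*x^3 - 9*x^2 + 6*x) dx. Term by term:
  ∫_0^3 3*x^5 dx = 729/2;  ∫_0^3 -3*x^4 dx = -729/5;  ∫_0^3 -3*x^3 dx = -243/4;
  ∫_0^3 -9*x^2 dx = -81;  ∫_0^3 6*x dx = 27.
Sum: 729/2 − 729/5 − 243/4 − 81 + 27 = 2079/20.
So LHS = 2079/20.
∫_0^3 v(x) φ(x) dx = ∫_0^3 (6*x^5 - 14*x^4 - 10*x^3 - 6*x^2) dx. Term by term:
  ∫_0^3 6*x^5 dx = 729;  ∫_0^3 -14*x^4 dx = -3402/5;  ∫_0^3 -10*x^3 dx = -405/2;
  ∫_0^3 -6*x^2 dx = -54.
Sum: 729 − 3402/5 − 405/2 − 54 = -2079/10.
So RHS = -∫_0^3 v(x) φ(x) dx = 2079/10.
LHS − RHS = -2079/20 ≠ 0, so the identity fails.
(For a valid weak derivative the identity must hold for EVERY test function, in particular this one. The failure shows v is NOT the weak derivative of u.)
Correct weak derivative would be u'(x) = -3*x**2 - 2*x - 1.
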